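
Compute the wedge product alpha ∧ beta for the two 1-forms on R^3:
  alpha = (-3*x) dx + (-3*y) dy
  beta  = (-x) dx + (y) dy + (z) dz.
alpha ∧ beta = (-6*x*y) dx ∧ dy + (-3*x*z) dx ∧ dz + (-3*y*z) dy ∧ dz

Distribute the wedge, using dx_i ∧ dx_j = -dx_j ∧ dx_i and dx_i ∧ dx_i = 0. For each pair (i, j) with i < j, the coefficient of dx_i ∧ dx_j in alpha ∧ beta is (alpha_i * beta_j - alpha_j * beta_i). Collecting: alpha ∧ beta = (-6*x*y) dx ∧ dy + (-3*x*z) dx ∧ dz + (-3*y*z) dy ∧ dz.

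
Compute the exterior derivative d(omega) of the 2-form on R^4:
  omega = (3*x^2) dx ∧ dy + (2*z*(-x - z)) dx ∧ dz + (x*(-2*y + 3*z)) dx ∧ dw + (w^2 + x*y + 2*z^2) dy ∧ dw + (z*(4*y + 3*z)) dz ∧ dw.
d(omega) = (2*x + y) dx ∧ dy ∧ dw + (-3*x) dx ∧ dz ∧ dw

For a 2-form omega = sum_{i<j} g_{ij} dx_i ∧ dx_j, the exterior derivative is
  d(omega) = sum_{i<j} d(g_{ij}) ∧ dx_i ∧ dx_j = sum_{i<j, k} (∂g_{ij}/∂x_k) dx_k ∧ dx_i ∧ dx_j.
Expand each term, using dx_k ∧ dx_i ∧ dx_j = sgn(permutation) dx_{(a)} ∧ dx_{(b)} ∧ dx_{(c)} with (a < b < c) sorted:
  d(x*(-2*y + 3*z)) includes (∂/∂y)(x*(-2*y + 3*z)) dy = (-2*x) dy, which multiplied by dx ∧ dw gives (2*x) dx ∧ dy ∧ dw
  d(x*(-2*y + 3*z)) includes (∂/∂z)(x*(-2*y + 3*z)) dz = (3*x) dz, which multiplied by dx ∧ dw gives (-3*x) dx ∧ dz ∧ dw
  d(w^2 + x*y + 2*z^2) includes (∂/∂x)(w^2 + x*y + 2*z^2) dx = (y) dx, which multiplied by dy ∧ dw gives (y) dx ∧ dy ∧ dw
  d(w^2 + x*y + 2*z^2) includes (∂/∂z)(w^2 + x*y + 2*z^2) dz = (4*z) dz, which multiplied by dy ∧ dw gives (-4*z) dy ∧ dz ∧ dw
  d(z*(4*y + 3*z)) includes (∂/∂y)(z*(4*y + 3*z)) dy = (4*z) dy, which multiplied by dz ∧ dw gives (4*z) dy ∧ dz ∧ dw
Collecting like 3-forms: d(omega) = (2*x + y) dx ∧ dy ∧ dw + (-3*x) dx ∧ dz ∧ dw.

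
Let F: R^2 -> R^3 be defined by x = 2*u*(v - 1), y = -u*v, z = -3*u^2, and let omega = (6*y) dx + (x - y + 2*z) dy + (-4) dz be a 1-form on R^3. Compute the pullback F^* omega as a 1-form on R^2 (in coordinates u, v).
F^* omega = (u*(6*u*v - 15*v^2 + 14*v + 24)) du + (u^2*(6*u - 15*v + 2)) dv

Using F^*(f dg) = (f ∘ F) d(g ∘ F), substitute each coordinate x_i by F_i(u, v) in f_i, and replace dx_i by d F_i = (∂F_i/∂u) du + (∂F_i/∂v) dv.
  For the x component: f_1(F) = -6*u*v; d F_1 = (2*v - 2) du + (2*u) dv
  For the y component: f_2(F) = u*(-6*u + 3*v - 2); d F_2 = (-v) du + (-u) dv
  For the z component: f_3(F) = -4; d F_3 = (-6*u) du + (0) dv
Combining and collecting du, dv coefficients:
  coeff of du: u*(6*u*v - 15*v^2 + 14*v + 24)
  coeff of dv: u^2*(6*u - 15*v + 2)
F^* omega = (u*(6*u*v - 15*v^2 + 14*v + 24)) du + (u^2*(6*u - 15*v + 2)) dv.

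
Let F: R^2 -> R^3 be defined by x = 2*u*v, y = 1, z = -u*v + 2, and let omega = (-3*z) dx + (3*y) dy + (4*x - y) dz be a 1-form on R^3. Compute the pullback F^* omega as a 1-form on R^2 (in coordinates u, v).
F^* omega = (v*(-2*u*v - 11)) du + (u*(-2*u*v - 11)) dv

Using F^*(f dg) = (f ∘ F) d(g ∘ F), substitute each coordinate x_i by F_i(u, v) in f_i, and replace dx_i by d F_i = (∂F_i/∂u) du + (∂F_i/∂v) dv.
  For the x component: f_1(F) = 3*u*v - 6; d F_1 = (2*v) du + (2*u) dv
  For the y component: f_2(F) = 3; d F_2 = (0) du + (0) dv
  For the z component: f_3(F) = 8*u*v - 1; d F_3 = (-v) du + (-u) dv
Combining and collecting du, dv coefficients:
  coeff of du: v*(-2*u*v - 11)
  coeff of dv: u*(-2*u*v - 11)
F^* omega = (v*(-2*u*v - 11)) du + (u*(-2*u*v - 11)) dv.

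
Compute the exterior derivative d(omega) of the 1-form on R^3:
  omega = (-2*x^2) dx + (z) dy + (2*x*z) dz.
d(omega) = (2*z) dx ∧ dz + (-1) dy ∧ dz

For a 1-form omega = sum_i f_i dx_i, the exterior derivative is
  d(omega) = sum_{i < j} (∂f_j/∂x_i - ∂f_i/∂x_j) dx_i ∧ dx_j.
  coefficient of dx ∧ dz: ∂f_3/∂x - ∂f_1/∂z = ∂(2*x*z)/∂x - ∂(-2*x^2)/∂z = 2*z
  coefficient of dy ∧ dz: ∂f_3/∂y - ∂f_2/∂z = ∂(2*x*z)/∂y - ∂(z)/∂z = -1
Assembling: d(omega) = (2*z) dx ∧ dz + (-1) dy ∧ dz.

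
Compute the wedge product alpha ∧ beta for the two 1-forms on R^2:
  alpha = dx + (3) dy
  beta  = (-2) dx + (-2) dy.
alpha ∧ beta = (4) dx ∧ dy

Distribute the wedge, using dx_i ∧ dx_j = -dx_j ∧ dx_i and dx_i ∧ dx_i = 0. For each pair (i, j) with i < j, the coefficient of dx_i ∧ dx_j in alpha ∧ beta is (alpha_i * beta_j - alpha_j * beta_i). Collecting: alpha ∧ beta = (4) dx ∧ dy.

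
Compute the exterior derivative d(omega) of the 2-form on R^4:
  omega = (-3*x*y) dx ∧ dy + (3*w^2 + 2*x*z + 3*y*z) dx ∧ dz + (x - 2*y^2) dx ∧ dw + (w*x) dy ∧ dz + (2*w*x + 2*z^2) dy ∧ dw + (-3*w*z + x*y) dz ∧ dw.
d(omega) = (w - 3*z) dx ∧ dy ∧ dz + (6*w + y) dx ∧ dz ∧ dw + (2*w + 4*y) dx ∧ dy ∧ dw + (2*x - 4*z) dy ∧ dz ∧ dw

For a 2-form omega = sum_{i<j} g_{ij} dx_i ∧ dx_j, the exterior derivative is
  d(omega) = sum_{i<j} d(g_{ij}) ∧ dx_i ∧ dx_j = sum_{i<j, k} (∂g_{ij}/∂x_k) dx_k ∧ dx_i ∧ dx_j.
Expand each term, using dx_k ∧ dx_i ∧ dx_j = sgn(permutation) dx_{(a)} ∧ dx_{(b)} ∧ dx_{(c)} with (a < b < c) sorted:
  d(3*w^2 + 2*x*z + 3*y*z) includes (∂/∂y)(3*w^2 + 2*x*z + 3*y*z) dy = (3*z) dy, which multiplied by dx ∧ dz gives (-3*z) dx ∧ dy ∧ dz
  d(3*w^2 + 2*x*z + 3*y*z) includes (∂/∂w)(3*w^2 + 2*x*z + 3*y*z) dw = (6*w) dw, which multiplied by dx ∧ dz gives (6*w) dx ∧ dz ∧ dw
  d(x - 2*y^2) includes (∂/∂y)(x - 2*y^2) dy = (-4*y) dy, which multiplied by dx ∧ dw gives (4*y) dx ∧ dy ∧ dw
  d(w*x) includes (∂/∂x)(w*x) dx = (w) dx, which multiplied by dy ∧ dz gives (w) dx ∧ dy ∧ dz
  d(w*x) includes (∂/∂w)(w*x) dw = (x) dw, which multiplied by dy ∧ dz gives (x) dy ∧ dz ∧ dw
  d(2*w*x + 2*z^2) includes (∂/∂x)(2*w*x + 2*z^2) dx = (2*w) dx, which multiplied by dy ∧ dw gives (2*w) dx ∧ dy ∧ dw
  d(2*w*x + 2*z^2) includes (∂/∂z)(2*w*x + 2*z^2) dz = (4*z) dz, which multiplied by dy ∧ dw gives (-4*z) dy ∧ dz ∧ dw
  d(-3*w*z + x*y) includes (∂/∂x)(-3*w*z + x*y) dx = (y) dx, which multiplied by dz ∧ dw gives (y) dx ∧ dz ∧ dw
  d(-3*w*z + x*y) includes (∂/∂y)(-3*w*z + x*y) dy = (x) dy, which multiplied by dz ∧ dw gives (x) dy ∧ dz ∧ dw
Collecting like 3-forms: d(omega) = (w - 3*z) dx ∧ dy ∧ dz + (6*w + y) dx ∧ dz ∧ dw + (2*w + 4*y) dx ∧ dy ∧ dw + (2*x - 4*z) dy ∧ dz ∧ dw.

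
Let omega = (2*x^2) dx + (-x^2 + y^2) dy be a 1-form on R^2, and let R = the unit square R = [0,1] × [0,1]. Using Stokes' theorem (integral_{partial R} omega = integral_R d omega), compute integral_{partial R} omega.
integral_(partial R) omega = -1

Stokes: integral_partial_R omega = integral_R d omega with d omega = (∂Q/∂x - ∂P/∂y) dx ∧ dy.
  ∂Q/∂x = -2*x
  ∂P/∂y = 0
  integrand = ∂Q/∂x - ∂P/∂y = -2*x.
Integrating over R: integral_0^1 integral_0^1 (-2*x) dx dy = -1.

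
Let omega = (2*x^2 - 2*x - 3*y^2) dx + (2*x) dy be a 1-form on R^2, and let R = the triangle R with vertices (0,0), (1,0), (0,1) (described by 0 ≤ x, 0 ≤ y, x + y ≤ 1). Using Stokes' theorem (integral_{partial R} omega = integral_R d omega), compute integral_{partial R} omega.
integral_(partial R) omega = 2

Stokes: integral_partial_R omega = integral_R d omega with d omega = (∂Q/∂x - ∂P/∂y) dx ∧ dy.
  ∂Q/∂x = 2
  ∂P/∂y = -6*y
  integrand = ∂Q/∂x - ∂P/∂y = 6*y + 2.
Integrating over R: integral_0^1 integral_0^{1-x} (6*y + 2) dy dx = 2.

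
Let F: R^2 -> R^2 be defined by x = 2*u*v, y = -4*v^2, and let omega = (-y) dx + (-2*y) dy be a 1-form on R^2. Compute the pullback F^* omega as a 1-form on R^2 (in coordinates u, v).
F^* omega = (8*v^3) du + (8*v^2*(u - 8*v)) dv

Using F^*(f dg) = (f ∘ F) d(g ∘ F), substitute each coordinate x_i by F_i(u, v) in f_i, and replace dx_i by d F_i = (∂F_i/∂u) du + (∂F_i/∂v) dv.
  For the x component: f_1(F) = 4*v^2; d F_1 = (2*v) du + (2*u) dv
  For the y component: f_2(F) = 8*v^2; d F_2 = (0) du + (-8*v) dv
Combining and collecting du, dv coefficients:
  coeff of du: 8*v^3
  coeff of dv: 8*v^2*(u - 8*v)
F^* omega = (8*v^3) du + (8*v^2*(u - 8*v)) dv.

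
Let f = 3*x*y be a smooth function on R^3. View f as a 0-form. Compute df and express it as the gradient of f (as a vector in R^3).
df = (3*y) dx + (3*x) dy + (0) dz; grad f = (3*y, 3*x, 0)

For a 0-form f, d f = (∂f/∂x) dx + (∂f/∂y) dy + (∂f/∂z) dz. The components of the vector representation are exactly the entries of grad f in Cartesian coordinates:
  ∂f/∂x = 3*y
  ∂f/∂y = 3*x
  ∂f/∂z = 0.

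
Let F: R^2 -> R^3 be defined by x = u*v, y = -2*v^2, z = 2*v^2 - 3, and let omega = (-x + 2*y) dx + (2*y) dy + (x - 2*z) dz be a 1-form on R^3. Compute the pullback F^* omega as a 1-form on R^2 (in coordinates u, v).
F^* omega = (v^2*(-u - 4*v)) du + (v*(24 - u^2)) dv

Using F^*(f dg) = (f ∘ F) d(g ∘ F), substitute each coordinate x_i by F_i(u, v) in f_i, and replace dx_i by d F_i = (∂F_i/∂u) du + (∂F_i/∂v) dv.
  For the x component: f_1(F) = v*(-u - 4*v); d F_1 = (v) du + (u) dv
  For the y component: f_2(F) = -4*v^2; d F_2 = (0) du + (-4*v) dv
  For the z component: f_3(F) = u*v - 4*v^2 + 6; d F_3 = (0) du + (4*v) dv
Combining and collecting du, dv coefficients:
  coeff of du: v^2*(-u - 4*v)
  coeff of dv: v*(24 - u^2)
F^* omega = (v^2*(-u - 4*v)) du + (v*(24 - u^2)) dv.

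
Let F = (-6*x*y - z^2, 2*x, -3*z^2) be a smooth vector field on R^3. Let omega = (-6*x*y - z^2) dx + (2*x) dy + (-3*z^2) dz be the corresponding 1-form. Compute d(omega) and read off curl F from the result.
d(omega) = (0) dy ∧ dz + (-2*z) dz ∧ dx + (6*x + 2) dx ∧ dy; curl F = (0, -2*z, 6*x + 2)

d omega = sum_{i<j} (∂f_j/∂x_i - ∂f_i/∂x_j) dx_i ∧ dx_j. Under the identification (dy ∧ dz, dz ∧ dx, dx ∧ dy) ↔ (e_x, e_y, e_z), the coefficients are exactly the components of curl F. Compute:
  ∂R/∂y - ∂Q/∂z = (0) - (0) = 0
  ∂P/∂z - ∂R/∂x = (-2*z) - (0) = -2*z
  ∂Q/∂x - ∂P/∂y = (2) - (-6*x) = 6*x + 2.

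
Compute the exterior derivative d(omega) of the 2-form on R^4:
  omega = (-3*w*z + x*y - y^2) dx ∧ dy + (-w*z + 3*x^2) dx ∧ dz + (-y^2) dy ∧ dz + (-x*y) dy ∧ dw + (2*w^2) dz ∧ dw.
d(omega) = (-3*w) dx ∧ dy ∧ dz + (-y - 3*z) dx ∧ dy ∧ dw + (-z) dx ∧ dz ∧ dw

For a 2-form omega = sum_{i<j} g_{ij} dx_i ∧ dx_j, the exterior derivative is
  d(omega) = sum_{i<j} d(g_{ij}) ∧ dx_i ∧ dx_j = sum_{i<j, k} (∂g_{ij}/∂x_k) dx_k ∧ dx_i ∧ dx_j.
Expand each term, using dx_k ∧ dx_i ∧ dx_j = sgn(permutation) dx_{(a)} ∧ dx_{(b)} ∧ dx_{(c)} with (a < b < c) sorted:
  d(-3*w*z + x*y - y^2) includes (∂/∂z)(-3*w*z + x*y - y^2) dz = (-3*w) dz, which multiplied by dx ∧ dy gives (-3*w) dx ∧ dy ∧ dz
  d(-3*w*z + x*y - y^2) includes (∂/∂w)(-3*w*z + x*y - y^2) dw = (-3*z) dw, which multiplied by dx ∧ dy gives (-3*z) dx ∧ dy ∧ dw
  d(-w*z + 3*x^2) includes (∂/∂w)(-w*z + 3*x^2) dw = (-z) dw, which multiplied by dx ∧ dz gives (-z) dx ∧ dz ∧ dw
  d(-x*y) includes (∂/∂x)(-x*y) dx = (-y) dx, which multiplied by dy ∧ dw gives (-y) dx ∧ dy ∧ dw
Collecting like 3-forms: d(omega) = (-3*w) dx ∧ dy ∧ dz + (-y - 3*z) dx ∧ dy ∧ dw + (-z) dx ∧ dz ∧ dw.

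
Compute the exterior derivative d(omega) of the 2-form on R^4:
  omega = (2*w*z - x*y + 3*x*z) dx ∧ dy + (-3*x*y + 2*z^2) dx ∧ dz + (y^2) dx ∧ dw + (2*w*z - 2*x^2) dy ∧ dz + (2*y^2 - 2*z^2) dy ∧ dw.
d(omega) = (2*w + 2*x) dx ∧ dy ∧ dz + (-2*y + 2*z) dx ∧ dy ∧ dw + (6*z) dy ∧ dz ∧ dw

For a 2-form omega = sum_{i<j} g_{ij} dx_i ∧ dx_j, the exterior derivative is
  d(omega) = sum_{i<j} d(g_{ij}) ∧ dx_i ∧ dx_j = sum_{i<j, k} (∂g_{ij}/∂x_k) dx_k ∧ dx_i ∧ dx_j.
Expand each term, using dx_k ∧ dx_i ∧ dx_j = sgn(permutation) dx_{(a)} ∧ dx_{(b)} ∧ dx_{(c)} with (a < b < c) sorted:
  d(2*w*z - x*y + 3*x*z) includes (∂/∂z)(2*w*z - x*y + 3*x*z) dz = (2*w + 3*x) dz, which multiplied by dx ∧ dy gives (2*w + 3*x) dx ∧ dy ∧ dz
  d(2*w*z - x*y + 3*x*z) includes (∂/∂w)(2*w*z - x*y + 3*x*z) dw = (2*z) dw, which multiplied by dx ∧ dy gives (2*z) dx ∧ dy ∧ dw
  d(-3*x*y + 2*z^2) includes (∂/∂y)(-3*x*y + 2*z^2) dy = (-3*x) dy, which multiplied by dx ∧ dz gives (3*x) dx ∧ dy ∧ dz
  d(y^2) includes (∂/∂y)(y^2) dy = (2*y) dy, which multiplied by dx ∧ dw gives (-2*y) dx ∧ dy ∧ dw
  d(2*w*z - 2*x^2) includes (∂/∂x)(2*w*z - 2*x^2) dx = (-4*x) dx, which multiplied by dy ∧ dz gives (-4*x) dx ∧ dy ∧ dz
  d(2*w*z - 2*x^2) includes (∂/∂w)(2*w*z - 2*x^2) dw = (2*z) dw, which multiplied by dy ∧ dz gives (2*z) dy ∧ dz ∧ dw
  d(2*y^2 - 2*z^2) includes (∂/∂z)(2*y^2 - 2*z^2) dz = (-4*z) dz, which multiplied by dy ∧ dw gives (4*z) dy ∧ dz ∧ dw
Collecting like 3-forms: d(omega) = (2*w + 2*x) dx ∧ dy ∧ dz + (-2*y + 2*z) dx ∧ dy ∧ dw + (6*z) dy ∧ dz ∧ dw.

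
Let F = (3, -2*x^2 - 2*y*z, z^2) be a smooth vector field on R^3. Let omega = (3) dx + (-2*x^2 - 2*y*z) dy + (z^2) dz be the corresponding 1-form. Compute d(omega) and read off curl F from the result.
d(omega) = (2*y) dy ∧ dz + (0) dz ∧ dx + (-4*x) dx ∧ dy; curl F = (2*y, 0, -4*x)

d omega = sum_{i<j} (∂f_j/∂x_i - ∂f_i/∂x_j) dx_i ∧ dx_j. Under the identification (dy ∧ dz, dz ∧ dx, dx ∧ dy) ↔ (e_x, e_y, e_z), the coefficients are exactly the components of curl F. Compute:
  ∂R/∂y - ∂Q/∂z = (0) - (-2*y) = 2*y
  ∂P/∂z - ∂R/∂x = (0) - (0) = 0
  ∂Q/∂x - ∂P/∂y = (-4*x) - (0) = -4*x.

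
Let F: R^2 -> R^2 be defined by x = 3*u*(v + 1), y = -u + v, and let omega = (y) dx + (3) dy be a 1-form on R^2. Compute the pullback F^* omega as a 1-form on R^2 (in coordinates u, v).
F^* omega = (-3*u*v - 3*u + 3*v^2 + 3*v - 3) du + (-3*u^2 + 3*u*v + 3) dv

Using F^*(f dg) = (f ∘ F) d(g ∘ F), substitute each coordinate x_i by F_i(u, v) in f_i, and replace dx_i by d F_i = (∂F_i/∂u) du + (∂F_i/∂v) dv.
  For the x component: f_1(F) = -u + v; d F_1 = (3*v + 3) du + (3*u) dv
  For the y component: f_2(F) = 3; d F_2 = (-1) du + (1) dv
Combining and collecting du, dv coefficients:
  coeff of du: -3*u*v - 3*u + 3*v^2 + 3*v - 3
  coeff of dv: -3*u^2 + 3*u*v + 3
F^* omega = (-3*u*v - 3*u + 3*v^2 + 3*v - 3) du + (-3*u^2 + 3*u*v + 3) dv.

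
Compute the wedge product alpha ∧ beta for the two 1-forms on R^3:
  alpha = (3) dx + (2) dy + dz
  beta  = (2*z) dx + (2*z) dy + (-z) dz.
alpha ∧ beta = (2*z) dx ∧ dy + (-5*z) dx ∧ dz + (-4*z) dy ∧ dz

Distribute the wedge, using dx_i ∧ dx_j = -dx_j ∧ dx_i and dx_i ∧ dx_i = 0. For each pair (i, j) with i < j, the coefficient of dx_i ∧ dx_j in alpha ∧ beta is (alpha_i * beta_j - alpha_j * beta_i). Collecting: alpha ∧ beta = (2*z) dx ∧ dy + (-5*z) dx ∧ dz + (-4*z) dy ∧ dz.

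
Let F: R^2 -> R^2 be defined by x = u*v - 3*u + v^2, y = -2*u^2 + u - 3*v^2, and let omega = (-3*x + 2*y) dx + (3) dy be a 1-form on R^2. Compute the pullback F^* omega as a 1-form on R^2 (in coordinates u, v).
F^* omega = (-4*u^2*v + 12*u^2 - 3*u*v^2 + 20*u*v - 45*u - 9*v^3 + 27*v^2 + 3) du + (-4*u^3 - 11*u^2*v + 11*u^2 - 15*u*v^2 + 22*u*v - 18*v^3 - 18*v) dv

Using F^*(f dg) = (f ∘ F) d(g ∘ F), substitute each coordinate x_i by F_i(u, v) in f_i, and replace dx_i by d F_i = (∂F_i/∂u) du + (∂F_i/∂v) dv.
  For the x component: f_1(F) = -4*u^2 - 3*u*v + 11*u - 9*v^2; d F_1 = (v - 3) du + (u + 2*v) dv
  For the y component: f_2(F) = 3; d F_2 = (1 - 4*u) du + (-6*v) dv
Combining and collecting du, dv coefficients:
  coeff of du: -4*u^2*v + 12*u^2 - 3*u*v^2 + 20*u*v - 45*u - 9*v^3 + 27*v^2 + 3
  coeff of dv: -4*u^3 - 11*u^2*v + 11*u^2 - 15*u*v^2 + 22*u*v - 18*v^3 - 18*v
F^* omega = (-4*u^2*v + 12*u^2 - 3*u*v^2 + 20*u*v - 45*u - 9*v^3 + 27*v^2 + 3) du + (-4*u^3 - 11*u^2*v + 11*u^2 - 15*u*v^2 + 22*u*v - 18*v^3 - 18*v) dv.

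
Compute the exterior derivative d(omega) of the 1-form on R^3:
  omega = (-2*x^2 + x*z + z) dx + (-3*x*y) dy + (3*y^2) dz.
d(omega) = (-3*y) dx ∧ dy + (-x - 1) dx ∧ dz + (6*y) dy ∧ dz

For a 1-form omega = sum_i f_i dx_i, the exterior derivative is
  d(omega) = sum_{i < j} (∂f_j/∂x_i - ∂f_i/∂x_j) dx_i ∧ dx_j.
  coefficient of dx ∧ dy: ∂f_2/∂x - ∂f_1/∂y = ∂(-3*x*y)/∂x - ∂(-2*x^2 + x*z + z)/∂y = -3*y
  coefficient of dx ∧ dz: ∂f_3/∂x - ∂f_1/∂z = ∂(3*y^2)/∂x - ∂(-2*x^2 + x*z + z)/∂z = -x - 1
  coefficient of dy ∧ dz: ∂f_3/∂y - ∂f_2/∂z = ∂(3*y^2)/∂y - ∂(-3*x*y)/∂z = 6*y
Assembling: d(omega) = (-3*y) dx ∧ dy + (-x - 1) dx ∧ dz + (6*y) dy ∧ dz.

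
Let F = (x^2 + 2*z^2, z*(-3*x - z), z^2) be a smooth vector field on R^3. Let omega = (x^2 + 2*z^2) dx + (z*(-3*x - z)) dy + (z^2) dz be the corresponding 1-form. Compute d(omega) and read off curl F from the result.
d(omega) = (3*x + 2*z) dy ∧ dz + (4*z) dz ∧ dx + (-3*z) dx ∧ dy; curl F = (3*x + 2*z, 4*z, -3*z)

d omega = sum_{i<j} (∂f_j/∂x_i - ∂f_i/∂x_j) dx_i ∧ dx_j. Under the identification (dy ∧ dz, dz ∧ dx, dx ∧ dy) ↔ (e_x, e_y, e_z), the coefficients are exactly the components of curl F. Compute:
  ∂R/∂y - ∂Q/∂z = (0) - (-3*x - 2*z) = 3*x + 2*z
  ∂P/∂z - ∂R/∂x = (4*z) - (0) = 4*z
  ∂Q/∂x - ∂P/∂y = (-3*z) - (0) = -3*z.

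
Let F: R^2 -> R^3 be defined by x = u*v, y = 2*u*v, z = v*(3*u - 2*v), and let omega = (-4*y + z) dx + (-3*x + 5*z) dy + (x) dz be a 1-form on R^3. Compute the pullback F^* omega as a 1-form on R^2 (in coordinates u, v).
F^* omega = (22*v^2*(u - v)) du + (2*u*v*(11*u - 13*v)) dv

Using F^*(f dg) = (f ∘ F) d(g ∘ F), substitute each coordinate x_i by F_i(u, v) in f_i, and replace dx_i by d F_i = (∂F_i/∂u) du + (∂F_i/∂v) dv.
  For the x component: f_1(F) = v*(-5*u - 2*v); d F_1 = (v) du + (u) dv
  For the y component: f_2(F) = 2*v*(6*u - 5*v); d F_2 = (2*v) du + (2*u) dv
  For the z component: f_3(F) = u*v; d F_3 = (3*v) du + (3*u - 4*v) dv
Combining and collecting du, dv coefficients:
  coeff of du: 22*v^2*(u - v)
  coeff of dv: 2*u*v*(11*u - 13*v)
F^* omega = (22*v^2*(u - v)) du + (2*u*v*(11*u - 13*v)) dv.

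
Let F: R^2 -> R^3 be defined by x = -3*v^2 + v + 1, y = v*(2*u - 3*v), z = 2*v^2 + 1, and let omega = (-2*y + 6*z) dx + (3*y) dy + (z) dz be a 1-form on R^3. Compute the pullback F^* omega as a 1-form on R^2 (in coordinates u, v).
F^* omega = (v^2*(12*u - 18*v)) du + (12*u^2*v - 30*u*v^2 - 4*u*v - 46*v^3 + 18*v^2 - 32*v + 6) dv

Using F^*(f dg) = (f ∘ F) d(g ∘ F), substitute each coordinate x_i by F_i(u, v) in f_i, and replace dx_i by d F_i = (∂F_i/∂u) du + (∂F_i/∂v) dv.
  For the x component: f_1(F) = -4*u*v + 18*v^2 + 6; d F_1 = (0) du + (1 - 6*v) dv
  For the y component: f_2(F) = 3*v*(2*u - 3*v); d F_2 = (2*v) du + (2*u - 6*v) dv
  For the z component: f_3(F) = 2*v^2 + 1; d F_3 = (0) du + (4*v) dv
Combining and collecting du, dv coefficients:
  coeff of du: v^2*(12*u - 18*v)
  coeff of dv: 12*u^2*v - 30*u*v^2 - 4*u*v - 46*v^3 + 18*v^2 - 32*v + 6
F^* omega = (v^2*(12*u - 18*v)) du + (12*u^2*v - 30*u*v^2 - 4*u*v - 46*v^3 + 18*v^2 - 32*v + 6) dv.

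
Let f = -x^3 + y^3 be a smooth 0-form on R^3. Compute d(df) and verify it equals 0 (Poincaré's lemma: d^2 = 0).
d(df) = 0

Step 1: df = sum_i (∂f/∂x_i) dx_i = (-3*x^2) dx + (3*y^2) dy + (0) dz.
Step 2: Apply d again. Using the 1-form formula, the coefficient of dx ∧ dy in d(df) is ∂^2 f/∂x ∂y - ∂^2 f/∂y ∂x = (0) - (0) = 0 (equality of mixed partials for smooth f).
Similarly for dx ∧ dz and dy ∧ dz — all coefficients vanish. So d(df) = 0.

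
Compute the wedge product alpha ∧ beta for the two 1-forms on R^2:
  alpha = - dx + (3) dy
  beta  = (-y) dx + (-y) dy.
alpha ∧ beta = (4*y) dx ∧ dy

Distribute the wedge, using dx_i ∧ dx_j = -dx_j ∧ dx_i and dx_i ∧ dx_i = 0. For each pair (i, j) with i < j, the coefficient of dx_i ∧ dx_j in alpha ∧ beta is (alpha_i * beta_j - alpha_j * beta_i). Collecting: alpha ∧ beta = (4*y) dx ∧ dy.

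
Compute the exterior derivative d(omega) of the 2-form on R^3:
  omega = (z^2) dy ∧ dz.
d(omega) = 0

For a 2-form omega = sum_{i<j} g_{ij} dx_i ∧ dx_j, the exterior derivative is
  d(omega) = sum_{i<j} d(g_{ij}) ∧ dx_i ∧ dx_j = sum_{i<j, k} (∂g_{ij}/∂x_k) dx_k ∧ dx_i ∧ dx_j.
Expand each term, using dx_k ∧ dx_i ∧ dx_j = sgn(permutation) dx_{(a)} ∧ dx_{(b)} ∧ dx_{(c)} with (a < b < c) sorted:

Collecting like 3-forms: d(omega) = 0.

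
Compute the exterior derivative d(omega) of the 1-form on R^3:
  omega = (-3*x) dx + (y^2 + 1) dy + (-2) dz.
d(omega) = 0

For a 1-form omega = sum_i f_i dx_i, the exterior derivative is
  d(omega) = sum_{i < j} (∂f_j/∂x_i - ∂f_i/∂x_j) dx_i ∧ dx_j.

Assembling: d(omega) = 0.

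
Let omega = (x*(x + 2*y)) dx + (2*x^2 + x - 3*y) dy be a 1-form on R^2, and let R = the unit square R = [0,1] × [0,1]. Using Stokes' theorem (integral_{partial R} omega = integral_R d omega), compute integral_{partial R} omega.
integral_(partial R) omega = 2

Stokes: integral_partial_R omega = integral_R d omega with d omega = (∂Q/∂x - ∂P/∂y) dx ∧ dy.
  ∂Q/∂x = 4*x + 1
  ∂P/∂y = 2*x
  integrand = ∂Q/∂x - ∂P/∂y = 2*x + 1.
Integrating over R: integral_0^1 integral_0^1 (2*x + 1) dx dy = 2.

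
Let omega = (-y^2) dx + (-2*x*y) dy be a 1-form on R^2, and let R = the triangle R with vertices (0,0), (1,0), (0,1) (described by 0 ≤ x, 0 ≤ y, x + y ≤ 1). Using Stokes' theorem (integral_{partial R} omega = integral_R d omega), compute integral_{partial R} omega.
integral_(partial R) omega = 0

Stokes: integral_partial_R omega = integral_R d omega with d omega = (∂Q/∂x - ∂P/∂y) dx ∧ dy.
  ∂Q/∂x = -2*y
  ∂P/∂y = -2*y
  integrand = ∂Q/∂x - ∂P/∂y = 0.
Integrating over R: integral_0^1 integral_0^{1-x} (0) dy dx = 0.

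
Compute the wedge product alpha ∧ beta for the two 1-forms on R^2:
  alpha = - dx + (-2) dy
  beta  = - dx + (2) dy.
alpha ∧ beta = (-4) dx ∧ dy

Distribute the wedge, using dx_i ∧ dx_j = -dx_j ∧ dx_i and dx_i ∧ dx_i = 0. For each pair (i, j) with i < j, the coefficient of dx_i ∧ dx_j in alpha ∧ beta is (alpha_i * beta_j - alpha_j * beta_i). Collecting: alpha ∧ beta = (-4) dx ∧ dy.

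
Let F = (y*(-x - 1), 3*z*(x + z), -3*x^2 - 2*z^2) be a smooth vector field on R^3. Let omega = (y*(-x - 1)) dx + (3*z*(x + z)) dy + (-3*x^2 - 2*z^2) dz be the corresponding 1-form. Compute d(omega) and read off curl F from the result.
d(omega) = (-3*x - 6*z) dy ∧ dz + (6*x) dz ∧ dx + (x + 3*z + 1) dx ∧ dy; curl F = (-3*x - 6*z, 6*x, x + 3*z + 1)

d omega = sum_{i<j} (∂f_j/∂x_i - ∂f_i/∂x_j) dx_i ∧ dx_j. Under the identification (dy ∧ dz, dz ∧ dx, dx ∧ dy) ↔ (e_x, e_y, e_z), the coefficients are exactly the components of curl F. Compute:
  ∂R/∂y - ∂Q/∂z = (0) - (3*x + 6*z) = -3*x - 6*z
  ∂P/∂z - ∂R/∂x = (0) - (-6*x) = 6*x
  ∂Q/∂x - ∂P/∂y = (3*z) - (-x - 1) = x + 3*z + 1.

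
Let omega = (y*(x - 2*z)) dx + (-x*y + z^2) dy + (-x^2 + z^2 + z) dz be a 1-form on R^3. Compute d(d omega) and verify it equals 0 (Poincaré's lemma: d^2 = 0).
d(d omega) = 0

Step 1: d omega = sum_{i<j} (∂f_j/∂x_i - ∂f_i/∂x_j) dx_i ∧ dx_j:
  coeff of dx ∧ dy: -x - y + 2*z
  coeff of dx ∧ dz: -2*x + 2*y
  coeff of dy ∧ dz: -2*z
Step 2: Apply d again to each 2-form coefficient. The only possible 3-form in R^3 is dx ∧ dy ∧ dz, with coefficient
  ∂(coeff of dy∧dz)/∂x - ∂(coeff of dx∧dz)/∂y + ∂(coeff of dx∧dy)/∂z
  = ∂/∂x (-2*z) - ∂/∂y (-2*x + 2*y) + ∂/∂z (-x - y + 2*z).
Each of these terms simplifies to sums of mixed partials that cancel in pairs. The result is 0 (by equality of mixed partials for smooth functions — Schwarz / Clairaut).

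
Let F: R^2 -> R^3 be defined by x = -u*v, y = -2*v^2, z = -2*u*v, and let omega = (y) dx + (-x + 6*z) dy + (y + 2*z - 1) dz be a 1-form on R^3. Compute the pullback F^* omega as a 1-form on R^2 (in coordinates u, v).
F^* omega = (2*v*(4*u*v + 3*v^2 + 1)) du + (2*u*(4*u*v + 25*v^2 + 1)) dv

Using F^*(f dg) = (f ∘ F) d(g ∘ F), substitute each coordinate x_i by F_i(u, v) in f_i, and replace dx_i by d F_i = (∂F_i/∂u) du + (∂F_i/∂v) dv.
  For the x component: f_1(F) = -2*v^2; d F_1 = (-v) du + (-u) dv
  For the y component: f_2(F) = -11*u*v; d F_2 = (0) du + (-4*v) dv
  For the z component: f_3(F) = -4*u*v - 2*v^2 - 1; d F_3 = (-2*v) du + (-2*u) dv
Combining and collecting du, dv coefficients:
  coeff of du: 2*v*(4*u*v + 3*v^2 + 1)
  coeff of dv: 2*u*(4*u*v + 25*v^2 + 1)
F^* omega = (2*v*(4*u*v + 3*v^2 + 1)) du + (2*u*(4*u*v + 25*v^2 + 1)) dv.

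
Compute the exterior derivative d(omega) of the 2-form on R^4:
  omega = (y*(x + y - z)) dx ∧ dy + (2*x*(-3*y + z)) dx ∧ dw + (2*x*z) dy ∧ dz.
d(omega) = (-y + 2*z) dx ∧ dy ∧ dz + (6*x) dx ∧ dy ∧ dw + (-2*x) dx ∧ dz ∧ dw

For a 2-form omega = sum_{i<j} g_{ij} dx_i ∧ dx_j, the exterior derivative is
  d(omega) = sum_{i<j} d(g_{ij}) ∧ dx_i ∧ dx_j = sum_{i<j, k} (∂g_{ij}/∂x_k) dx_k ∧ dx_i ∧ dx_j.
Expand each term, using dx_k ∧ dx_i ∧ dx_j = sgn(permutation) dx_{(a)} ∧ dx_{(b)} ∧ dx_{(c)} with (a < b < c) sorted:
  d(y*(x + y - z)) includes (∂/∂z)(y*(x + y - z)) dz = (-y) dz, which multiplied by dx ∧ dy gives (-y) dx ∧ dy ∧ dz
  d(2*x*(-3*y + z)) includes (∂/∂y)(2*x*(-3*y + z)) dy = (-6*x) dy, which multiplied by dx ∧ dw gives (6*x) dx ∧ dy ∧ dw
  d(2*x*(-3*y + z)) includes (∂/∂z)(2*x*(-3*y + z)) dz = (2*x) dz, which multiplied by dx ∧ dw gives (-2*x) dx ∧ dz ∧ dw
  d(2*x*z) includes (∂/∂x)(2*x*z) dx = (2*z) dx, which multiplied by dy ∧ dz gives (2*z) dx ∧ dy ∧ dz
Collecting like 3-forms: d(omega) = (-y + 2*z) dx ∧ dy ∧ dz + (6*x) dx ∧ dy ∧ dw + (-2*x) dx ∧ dz ∧ dw.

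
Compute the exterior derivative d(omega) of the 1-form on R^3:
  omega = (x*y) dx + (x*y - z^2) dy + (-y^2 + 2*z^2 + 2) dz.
d(omega) = (-x + y) dx ∧ dy + (-2*y + 2*z) dy ∧ dz

For a 1-form omega = sum_i f_i dx_i, the exterior derivative is
  d(omega) = sum_{i < j} (∂f_j/∂x_i - ∂f_i/∂x_j) dx_i ∧ dx_j.
  coefficient of dx ∧ dy: ∂f_2/∂x - ∂f_1/∂y = ∂(x*y - z^2)/∂x - ∂(x*y)/∂y = -x + y
  coefficient of dy ∧ dz: ∂f_3/∂y - ∂f_2/∂z = ∂(-y^2 + 2*z^2 + 2)/∂y - ∂(x*y - z^2)/∂z = -2*y + 2*z
Assembling: d(omega) = (-x + y) dx ∧ dy + (-2*y + 2*z) dy ∧ dz.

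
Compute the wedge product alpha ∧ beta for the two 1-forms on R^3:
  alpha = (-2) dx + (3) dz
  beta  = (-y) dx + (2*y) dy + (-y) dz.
alpha ∧ beta = (-4*y) dx ∧ dy + (5*y) dx ∧ dz + (-6*y) dy ∧ dz

Distribute the wedge, using dx_i ∧ dx_j = -dx_j ∧ dx_i and dx_i ∧ dx_i = 0. For each pair (i, j) with i < j, the coefficient of dx_i ∧ dx_j in alpha ∧ beta is (alpha_i * beta_j - alpha_j * beta_i). Collecting: alpha ∧ beta = (-4*y) dx ∧ dy + (5*y) dx ∧ dz + (-6*y) dy ∧ dz.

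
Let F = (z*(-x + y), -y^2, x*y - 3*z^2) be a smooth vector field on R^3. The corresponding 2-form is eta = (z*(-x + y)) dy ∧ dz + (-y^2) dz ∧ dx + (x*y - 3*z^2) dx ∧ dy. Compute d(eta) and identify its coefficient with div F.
d(eta) = (-2*y - 7*z) dx ∧ dy ∧ dz; div F = -2*y - 7*z

For a 2-form in R^3 of the form above, applying d gives a 3-form with coefficient ∂P/∂x + ∂Q/∂y + ∂R/∂z:
  ∂P/∂x = -z
  ∂Q/∂y = -2*y
  ∂R/∂z = -6*z
Sum = -2*y - 7*z, which is exactly div F.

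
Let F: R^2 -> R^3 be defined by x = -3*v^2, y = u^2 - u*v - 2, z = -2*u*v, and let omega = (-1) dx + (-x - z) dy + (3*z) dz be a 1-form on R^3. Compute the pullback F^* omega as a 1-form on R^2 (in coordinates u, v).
F^* omega = (v*(4*u^2 + 16*u*v - 3*v^2)) du + (v*(10*u^2 - 3*u*v + 6)) dv

Using F^*(f dg) = (f ∘ F) d(g ∘ F), substitute each coordinate x_i by F_i(u, v) in f_i, and replace dx_i by d F_i = (∂F_i/∂u) du + (∂F_i/∂v) dv.
  For the x component: f_1(F) = -1; d F_1 = (0) du + (-6*v) dv
  For the y component: f_2(F) = v*(2*u + 3*v); d F_2 = (2*u - v) du + (-u) dv
  For the z component: f_3(F) = -6*u*v; d F_3 = (-2*v) du + (-2*u) dv
Combining and collecting du, dv coefficients:
  coeff of du: v*(4*u^2 + 16*u*v - 3*v^2)
  coeff of dv: v*(10*u^2 - 3*u*v + 6)
F^* omega = (v*(4*u^2 + 16*u*v - 3*v^2)) du + (v*(10*u^2 - 3*u*v + 6)) dv.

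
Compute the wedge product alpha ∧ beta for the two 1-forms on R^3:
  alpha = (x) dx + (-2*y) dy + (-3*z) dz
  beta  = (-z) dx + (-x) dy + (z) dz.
alpha ∧ beta = (-x^2 - 2*y*z) dx ∧ dy + (z*(x - 3*z)) dx ∧ dz + (-z*(3*x + 2*y)) dy ∧ dz

Distribute the wedge, using dx_i ∧ dx_j = -dx_j ∧ dx_i and dx_i ∧ dx_i = 0. For each pair (i, j) with i < j, the coefficient of dx_i ∧ dx_j in alpha ∧ beta is (alpha_i * beta_j - alpha_j * beta_i). Collecting: alpha ∧ beta = (-x^2 - 2*y*z) dx ∧ dy + (z*(x - 3*z)) dx ∧ dz + (-z*(3*x + 2*y)) dy ∧ dz.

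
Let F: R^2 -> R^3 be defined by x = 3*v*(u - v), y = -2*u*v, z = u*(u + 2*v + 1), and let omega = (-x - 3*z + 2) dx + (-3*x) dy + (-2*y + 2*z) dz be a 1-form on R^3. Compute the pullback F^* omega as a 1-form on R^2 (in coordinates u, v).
F^* omega = (4*u^3 + 11*u^2*v + 6*u^2 + 7*u*v^2 + 3*u*v + 2*u - 9*v^3 + 6*v) du + (-5*u^3 + 25*u^2*v - 5*u^2 + 45*u*v^2 + 18*u*v + 6*u - 18*v^3 - 12*v) dv

Using F^*(f dg) = (f ∘ F) d(g ∘ F), substitute each coordinate x_i by F_i(u, v) in f_i, and replace dx_i by d F_i = (∂F_i/∂u) du + (∂F_i/∂v) dv.
  For the x component: f_1(F) = -3*u^2 - 9*u*v - 3*u + 3*v^2 + 2; d F_1 = (3*v) du + (3*u - 6*v) dv
  For the y component: f_2(F) = 9*v*(-u + v); d F_2 = (-2*v) du + (-2*u) dv
  For the z component: f_3(F) = 2*u*(u + 4*v + 1); d F_3 = (2*u + 2*v + 1) du + (2*u) dv
Combining and collecting du, dv coefficients:
  coeff of du: 4*u^3 + 11*u^2*v + 6*u^2 + 7*u*v^2 + 3*u*v + 2*u - 9*v^3 + 6*v
  coeff of dv: -5*u^3 + 25*u^2*v - 5*u^2 + 45*u*v^2 + 18*u*v + 6*u - 18*v^3 - 12*v
F^* omega = (4*u^3 + 11*u^2*v + 6*u^2 + 7*u*v^2 + 3*u*v + 2*u - 9*v^3 + 6*v) du + (-5*u^3 + 25*u^2*v - 5*u^2 + 45*u*v^2 + 18*u*v + 6*u - 18*v^3 - 12*v) dv.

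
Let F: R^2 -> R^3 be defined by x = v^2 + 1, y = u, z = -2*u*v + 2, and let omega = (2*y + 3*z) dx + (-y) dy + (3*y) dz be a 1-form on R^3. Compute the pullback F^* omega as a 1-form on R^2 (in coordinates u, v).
F^* omega = (u*(-6*v - 1)) du + (-6*u^2 - 12*u*v^2 + 4*u*v + 12*v) dv

Using F^*(f dg) = (f ∘ F) d(g ∘ F), substitute each coordinate x_i by F_i(u, v) in f_i, and replace dx_i by d F_i = (∂F_i/∂u) du + (∂F_i/∂v) dv.
  For the x component: f_1(F) = -6*u*v + 2*u + 6; d F_1 = (0) du + (2*v) dv
  For the y component: f_2(F) = -u; d F_2 = (1) du + (0) dv
  For the z component: f_3(F) = 3*u; d F_3 = (-2*v) du + (-2*u) dv
Combining and collecting du, dv coefficients:
  coeff of du: u*(-6*v - 1)
  coeff of dv: -6*u^2 - 12*u*v^2 + 4*u*v + 12*v
F^* omega = (u*(-6*v - 1)) du + (-6*u^2 - 12*u*v^2 + 4*u*v + 12*v) dv.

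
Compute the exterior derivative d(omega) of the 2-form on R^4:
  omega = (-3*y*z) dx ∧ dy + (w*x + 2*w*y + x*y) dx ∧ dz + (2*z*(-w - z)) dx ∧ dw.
d(omega) = (-2*w - x - 3*y) dx ∧ dy ∧ dz + (2*w + x + 2*y + 4*z) dx ∧ dz ∧ dw

For a 2-form omega = sum_{i<j} g_{ij} dx_i ∧ dx_j, the exterior derivative is
  d(omega) = sum_{i<j} d(g_{ij}) ∧ dx_i ∧ dx_j = sum_{i<j, k} (∂g_{ij}/∂x_k) dx_k ∧ dx_i ∧ dx_j.
Expand each term, using dx_k ∧ dx_i ∧ dx_j = sgn(permutation) dx_{(a)} ∧ dx_{(b)} ∧ dx_{(c)} with (a < b < c) sorted:
  d(-3*y*z) includes (∂/∂z)(-3*y*z) dz = (-3*y) dz, which multiplied by dx ∧ dy gives (-3*y) dx ∧ dy ∧ dz
  d(w*x + 2*w*y + x*y) includes (∂/∂y)(w*x + 2*w*y + x*y) dy = (2*w + x) dy, which multiplied by dx ∧ dz gives (-2*w - x) dx ∧ dy ∧ dz
  d(w*x + 2*w*y + x*y) includes (∂/∂w)(w*x + 2*w*y + x*y) dw = (x + 2*y) dw, which multiplied by dx ∧ dz gives (x + 2*y) dx ∧ dz ∧ dw
  d(2*z*(-w - z)) includes (∂/∂z)(2*z*(-w - z)) dz = (-2*w - 4*z) dz, which multiplied by dx ∧ dw gives (2*w + 4*z) dx ∧ dz ∧ dw
Collecting like 3-forms: d(omega) = (-2*w - x - 3*y) dx ∧ dy ∧ dz + (2*w + x + 2*y + 4*z) dx ∧ dz ∧ dw.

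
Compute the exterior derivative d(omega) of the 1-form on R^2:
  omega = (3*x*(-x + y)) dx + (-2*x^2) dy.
d(omega) = (-7*x) dx ∧ dy

For a 1-form omega = sum_i f_i dx_i, the exterior derivative is
  d(omega) = sum_{i < j} (∂f_j/∂x_i - ∂f_i/∂x_j) dx_i ∧ dx_j.
  coefficient of dx ∧ dy: ∂f_2/∂x - ∂f_1/∂y = ∂(-2*x^2)/∂x - ∂(3*x*(-x + y))/∂y = -7*x
Assembling: d(omega) = (-7*x) dx ∧ dy.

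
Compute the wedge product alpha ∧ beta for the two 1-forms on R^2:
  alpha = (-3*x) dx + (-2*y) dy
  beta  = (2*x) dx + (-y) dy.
alpha ∧ beta = (7*x*y) dx ∧ dy

Distribute the wedge, using dx_i ∧ dx_j = -dx_j ∧ dx_i and dx_i ∧ dx_i = 0. For each pair (i, j) with i < j, the coefficient of dx_i ∧ dx_j in alpha ∧ beta is (alpha_i * beta_j - alpha_j * beta_i). Collecting: alpha ∧ beta = (7*x*y) dx ∧ dy.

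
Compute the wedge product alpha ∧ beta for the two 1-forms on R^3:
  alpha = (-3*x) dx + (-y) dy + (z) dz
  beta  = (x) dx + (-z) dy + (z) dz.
alpha ∧ beta = (x*(y + 3*z)) dx ∧ dy + (-4*x*z) dx ∧ dz + (z*(-y + z)) dy ∧ dz

Distribute the wedge, using dx_i ∧ dx_j = -dx_j ∧ dx_i and dx_i ∧ dx_i = 0. For each pair (i, j) with i < j, the coefficient of dx_i ∧ dx_j in alpha ∧ beta is (alpha_i * beta_j - alpha_j * beta_i). Collecting: alpha ∧ beta = (x*(y + 3*z)) dx ∧ dy + (-4*x*z) dx ∧ dz + (z*(-y + z)) dy ∧ dz.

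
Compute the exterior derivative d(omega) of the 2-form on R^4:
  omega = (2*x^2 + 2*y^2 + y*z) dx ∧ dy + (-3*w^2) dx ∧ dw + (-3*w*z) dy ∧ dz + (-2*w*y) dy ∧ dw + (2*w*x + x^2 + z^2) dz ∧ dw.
d(omega) = (y) dx ∧ dy ∧ dz + (-3*z) dy ∧ dz ∧ dw + (2*w + 2*x) dx ∧ dz ∧ dw

For a 2-form omega = sum_{i<j} g_{ij} dx_i ∧ dx_j, the exterior derivative is
  d(omega) = sum_{i<j} d(g_{ij}) ∧ dx_i ∧ dx_j = sum_{i<j, k} (∂g_{ij}/∂x_k) dx_k ∧ dx_i ∧ dx_j.
Expand each term, using dx_k ∧ dx_i ∧ dx_j = sgn(permutation) dx_{(a)} ∧ dx_{(b)} ∧ dx_{(c)} with (a < b < c) sorted:
  d(2*x^2 + 2*y^2 + y*z) includes (∂/∂z)(2*x^2 + 2*y^2 + y*z) dz = (y) dz, which multiplied by dx ∧ dy gives (y) dx ∧ dy ∧ dz
  d(-3*w*z) includes (∂/∂w)(-3*w*z) dw = (-3*z) dw, which multiplied by dy ∧ dz gives (-3*z) dy ∧ dz ∧ dw
  d(2*w*x + x^2 + z^2) includes (∂/∂x)(2*w*x + x^2 + z^2) dx = (2*w + 2*x) dx, which multiplied by dz ∧ dw gives (2*w + 2*x) dx ∧ dz ∧ dw
Collecting like 3-forms: d(omega) = (y) dx ∧ dy ∧ dz + (-3*z) dy ∧ dz ∧ dw + (2*w + 2*x) dx ∧ dz ∧ dw.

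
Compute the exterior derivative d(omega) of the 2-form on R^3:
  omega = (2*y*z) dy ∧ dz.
d(omega) = 0

For a 2-form omega = sum_{i<j} g_{ij} dx_i ∧ dx_j, the exterior derivative is
  d(omega) = sum_{i<j} d(g_{ij}) ∧ dx_i ∧ dx_j = sum_{i<j, k} (∂g_{ij}/∂x_k) dx_k ∧ dx_i ∧ dx_j.
Expand each term, using dx_k ∧ dx_i ∧ dx_j = sgn(permutation) dx_{(a)} ∧ dx_{(b)} ∧ dx_{(c)} with (a < b < c) sorted:

Collecting like 3-forms: d(omega) = 0.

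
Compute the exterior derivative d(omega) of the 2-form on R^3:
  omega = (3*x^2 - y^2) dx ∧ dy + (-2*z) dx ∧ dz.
d(omega) = 0

For a 2-form omega = sum_{i<j} g_{ij} dx_i ∧ dx_j, the exterior derivative is
  d(omega) = sum_{i<j} d(g_{ij}) ∧ dx_i ∧ dx_j = sum_{i<j, k} (∂g_{ij}/∂x_k) dx_k ∧ dx_i ∧ dx_j.
Expand each term, using dx_k ∧ dx_i ∧ dx_j = sgn(permutation) dx_{(a)} ∧ dx_{(b)} ∧ dx_{(c)} with (a < b < c) sorted:

Collecting like 3-forms: d(omega) = 0.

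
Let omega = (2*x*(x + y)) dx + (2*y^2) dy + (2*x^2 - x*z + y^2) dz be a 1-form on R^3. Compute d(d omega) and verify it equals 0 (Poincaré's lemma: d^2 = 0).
d(d omega) = 0

Step 1: d omega = sum_{i<j} (∂f_j/∂x_i - ∂f_i/∂x_j) dx_i ∧ dx_j:
  coeff of dx ∧ dy: -2*x
  coeff of dx ∧ dz: 4*x - z
  coeff of dy ∧ dz: 2*y
Step 2: Apply d again to each 2-form coefficient. The only possible 3-form in R^3 is dx ∧ dy ∧ dz, with coefficient
  ∂(coeff of dy∧dz)/∂x - ∂(coeff of dx∧dz)/∂y + ∂(coeff of dx∧dy)/∂z
  = ∂/∂x (2*y) - ∂/∂y (4*x - z) + ∂/∂z (-2*x).
Each of these terms simplifies to sums of mixed partials that cancel in pairs. The result is 0 (by equality of mixed partials for smooth functions — Schwarz / Clairaut).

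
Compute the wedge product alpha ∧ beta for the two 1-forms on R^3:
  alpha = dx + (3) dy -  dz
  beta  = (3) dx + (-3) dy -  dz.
alpha ∧ beta = (-12) dx ∧ dy + (2) dx ∧ dz + (-6) dy ∧ dz

Distribute the wedge, using dx_i ∧ dx_j = -dx_j ∧ dx_i and dx_i ∧ dx_i = 0. For each pair (i, j) with i < j, the coefficient of dx_i ∧ dx_j in alpha ∧ beta is (alpha_i * beta_j - alpha_j * beta_i). Collecting: alpha ∧ beta = (-12) dx ∧ dy + (2) dx ∧ dz + (-6) dy ∧ dz.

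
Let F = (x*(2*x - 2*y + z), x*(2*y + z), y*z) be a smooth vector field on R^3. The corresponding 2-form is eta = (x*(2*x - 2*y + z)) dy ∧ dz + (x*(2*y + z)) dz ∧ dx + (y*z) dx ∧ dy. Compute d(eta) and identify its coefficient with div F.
d(eta) = (6*x - y + z) dx ∧ dy ∧ dz; div F = 6*x - y + z

For a 2-form in R^3 of the form above, applying d gives a 3-form with coefficient ∂P/∂x + ∂Q/∂y + ∂R/∂z:
  ∂P/∂x = 4*x - 2*y + z
  ∂Q/∂y = 2*x
  ∂R/∂z = y
Sum = 6*x - y + z, which is exactly div F.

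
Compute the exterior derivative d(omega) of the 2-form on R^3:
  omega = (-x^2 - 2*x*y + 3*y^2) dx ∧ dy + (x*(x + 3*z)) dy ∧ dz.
d(omega) = (2*x + 3*z) dx ∧ dy ∧ dz

For a 2-form omega = sum_{i<j} g_{ij} dx_i ∧ dx_j, the exterior derivative is
  d(omega) = sum_{i<j} d(g_{ij}) ∧ dx_i ∧ dx_j = sum_{i<j, k} (∂g_{ij}/∂x_k) dx_k ∧ dx_i ∧ dx_j.
Expand each term, using dx_k ∧ dx_i ∧ dx_j = sgn(permutation) dx_{(a)} ∧ dx_{(b)} ∧ dx_{(c)} with (a < b < c) sorted:
  d(x*(x + 3*z)) includes (∂/∂x)(x*(x + 3*z)) dx = (2*x + 3*z) dx, which multiplied by dy ∧ dz gives (2*x + 3*z) dx ∧ dy ∧ dz
Collecting like 3-forms: d(omega) = (2*x + 3*z) dx ∧ dy ∧ dz.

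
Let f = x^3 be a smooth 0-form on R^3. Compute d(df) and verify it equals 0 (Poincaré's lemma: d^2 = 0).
d(df) = 0

Step 1: df = sum_i (∂f/∂x_i) dx_i = (3*x^2) dx + (0) dy + (0) dz.
Step 2: Apply d again. Using the 1-form formula, the coefficient of dx ∧ dy in d(df) is ∂^2 f/∂x ∂y - ∂^2 f/∂y ∂x = (0) - (0) = 0 (equality of mixed partials for smooth f).
Similarly for dx ∧ dz and dy ∧ dz — all coefficients vanish. So d(df) = 0.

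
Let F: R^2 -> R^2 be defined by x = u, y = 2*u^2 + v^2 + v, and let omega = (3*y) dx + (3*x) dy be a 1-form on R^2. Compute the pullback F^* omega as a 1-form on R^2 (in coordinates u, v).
F^* omega = (18*u^2 + 3*v^2 + 3*v) du + (3*u*(2*v + 1)) dv

Using F^*(f dg) = (f ∘ F) d(g ∘ F), substitute each coordinate x_i by F_i(u, v) in f_i, and replace dx_i by d F_i = (∂F_i/∂u) du + (∂F_i/∂v) dv.
  For the x component: f_1(F) = 6*u^2 + 3*v^2 + 3*v; d F_1 = (1) du + (0) dv
  For the y component: f_2(F) = 3*u; d F_2 = (4*u) du + (2*v + 1) dv
Combining and collecting du, dv coefficients:
  coeff of du: 18*u^2 + 3*v^2 + 3*v
  coeff of dv: 3*u*(2*v + 1)
F^* omega = (18*u^2 + 3*v^2 + 3*v) du + (3*u*(2*v + 1)) dv.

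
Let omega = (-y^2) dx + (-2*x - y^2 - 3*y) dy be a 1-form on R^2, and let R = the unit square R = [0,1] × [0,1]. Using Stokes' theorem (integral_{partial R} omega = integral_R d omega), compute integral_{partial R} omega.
integral_(partial R) omega = -1

Stokes: integral_partial_R omega = integral_R d omega with d omega = (∂Q/∂x - ∂P/∂y) dx ∧ dy.
  ∂Q/∂x = -2
  ∂P/∂y = -2*y
  integrand = ∂Q/∂x - ∂P/∂y = 2*y - 2.
Integrating over R: integral_0^1 integral_0^1 (2*y - 2) dx dy = -1.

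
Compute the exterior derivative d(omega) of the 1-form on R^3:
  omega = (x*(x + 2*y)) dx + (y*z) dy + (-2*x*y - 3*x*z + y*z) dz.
d(omega) = (-2*x) dx ∧ dy + (-2*y - 3*z) dx ∧ dz + (-2*x - y + z) dy ∧ dz

For a 1-form omega = sum_i f_i dx_i, the exterior derivative is
  d(omega) = sum_{i < j} (∂f_j/∂x_i - ∂f_i/∂x_j) dx_i ∧ dx_j.
  coefficient of dx ∧ dy: ∂f_2/∂x - ∂f_1/∂y = ∂(y*z)/∂x - ∂(x*(x + 2*y))/∂y = -2*x
  coefficient of dx ∧ dz: ∂f_3/∂x - ∂f_1/∂z = ∂(-2*x*y - 3*x*z + y*z)/∂x - ∂(x*(x + 2*y))/∂z = -2*y - 3*z
  coefficient of dy ∧ dz: ∂f_3/∂y - ∂f_2/∂z = ∂(-2*x*y - 3*x*z + y*z)/∂y - ∂(y*z)/∂z = -2*x - y + z
Assembling: d(omega) = (-2*x) dx ∧ dy + (-2*y - 3*z) dx ∧ dz + (-2*x - y + z) dy ∧ dz.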